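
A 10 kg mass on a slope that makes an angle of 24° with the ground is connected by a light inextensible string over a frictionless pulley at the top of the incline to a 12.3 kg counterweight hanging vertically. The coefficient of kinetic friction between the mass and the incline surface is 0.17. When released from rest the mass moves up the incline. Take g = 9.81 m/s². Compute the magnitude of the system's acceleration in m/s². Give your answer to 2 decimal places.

2.94 m/s²

For the mass on the incline: the weight component along the slope is m₁g sin 24° = 10 × 9.81 × 0.4067 = 39.897 N and the normal force is N = m₁g cos 24° = 89.619 N.
Kinetic friction opposes the mass's motion up the incline: f = μN = 0.17 × 89.619 = 15.235 N acting down the slope.
Newton's second law for the mass (up-slope positive): T − 39.897 − 15.235 = 10 a. For the hanging counterweight (downward positive): 12.3 × 9.81 − T = 12.3 a.
Adding the two equations eliminates T: 65.531 = 22.3 a, so a = 2.9386 m/s².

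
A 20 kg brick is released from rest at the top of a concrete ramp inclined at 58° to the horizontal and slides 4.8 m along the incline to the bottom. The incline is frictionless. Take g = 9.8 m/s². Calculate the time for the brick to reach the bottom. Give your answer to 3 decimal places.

1.075 s

The weight component along the incline is mg sin 58° = 166.217 N and the normal force is N = mg cos 58° = 103.864 N.
With no friction, a = g sin 58° = 8.3109 m/s².
Starting from rest, L = ½at², so t = √(2L/a) = √(2 × 4.8 / 8.3109) = 1.0748 s.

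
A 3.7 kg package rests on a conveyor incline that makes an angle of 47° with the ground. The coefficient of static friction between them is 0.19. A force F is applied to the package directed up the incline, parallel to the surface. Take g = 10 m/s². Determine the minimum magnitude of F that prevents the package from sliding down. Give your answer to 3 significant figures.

22.3 N

The normal force is N = mg cos 47° = 25.234 N. With F at its minimum the package is on the verge of sliding down, so static friction is at its maximum μ_s N = 0.19 × 25.234 = 4.794 N and acts up the slope.
Equilibrium along the incline: F + μ_s N = mg sin 47°, so F = 27.060 − 4.794 = 22.266 N.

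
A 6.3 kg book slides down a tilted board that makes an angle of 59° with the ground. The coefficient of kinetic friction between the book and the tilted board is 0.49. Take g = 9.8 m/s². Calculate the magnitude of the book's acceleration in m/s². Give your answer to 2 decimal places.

Resolving the weight along the incline: the component pulling the book down the slope is mg sin 59° = 6.3 × 9.8 × 0.8572 = 52.924 N, and the normal force is N = mg cos 59° = 6.3 × 9.8 × 0.5150 = 31.796 N.
Kinetic friction acts up the slope with magnitude f = μN = 0.49 × 31.796 = 15.580 N.
Net force along the incline is 52.924 − 15.580 = 37.344 N, so a = 37.344 / 6.3 = 5.9276 m/s².

5.93 m/s²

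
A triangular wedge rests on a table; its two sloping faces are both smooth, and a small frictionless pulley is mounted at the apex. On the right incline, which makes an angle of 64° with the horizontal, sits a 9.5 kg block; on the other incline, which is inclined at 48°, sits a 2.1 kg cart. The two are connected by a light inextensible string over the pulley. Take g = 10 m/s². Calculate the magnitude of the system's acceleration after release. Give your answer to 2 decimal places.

Resolve each weight along its own incline: the 9.5 kg mass has component 9.5 × 10 × sin 64° = 85.385 N down its slope, and the 2.1 kg mass has 2.1 × 10 × sin 48° = 15.606 N down its slope.
The 9.5 kg side's 85.385 N exceeds the other side's 15.606 N, so that mass slides down and the 2.1 kg mass slides up. Taking that direction as positive, Newton's second law for the whole system gives 85.385 − 15.606 = (9.5 + 2.1) a, so a = 69.779 / 11.6 = 6.0154 m/s².

6.02 m/s²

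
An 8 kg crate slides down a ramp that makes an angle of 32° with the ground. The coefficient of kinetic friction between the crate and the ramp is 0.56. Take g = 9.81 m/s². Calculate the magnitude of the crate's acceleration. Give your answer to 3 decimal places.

Resolving the weight along the incline: the component pulling the crate down the slope is mg sin 32° = 8 × 9.81 × 0.5299 = 41.587 N, and the normal force is N = mg cos 32° = 8 × 9.81 × 0.8480 = 66.551 N.
Kinetic friction acts up the slope with magnitude f = μN = 0.56 × 66.551 = 37.269 N.
Net force along the incline is 41.587 − 37.269 = 4.318 N, so a = 4.318 / 8 = 0.5397 m/s².

0.540 m/s²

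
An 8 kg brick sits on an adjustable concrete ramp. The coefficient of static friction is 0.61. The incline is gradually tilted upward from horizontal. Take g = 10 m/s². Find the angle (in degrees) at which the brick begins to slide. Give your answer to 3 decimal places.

31.383°

At the threshold of sliding, static friction is at its maximum μ_s N and exactly balances the weight component along the incline: mg sin θ = μ_s mg cos θ.
Hence tan θ = μ_s = 0.61, so θ = arctan(0.61) = 31.3832°.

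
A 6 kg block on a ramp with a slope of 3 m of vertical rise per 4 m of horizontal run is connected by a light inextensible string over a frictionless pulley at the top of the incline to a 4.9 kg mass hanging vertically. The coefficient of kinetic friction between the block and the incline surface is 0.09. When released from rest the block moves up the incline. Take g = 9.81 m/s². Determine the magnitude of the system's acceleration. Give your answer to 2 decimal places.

For the block on the incline: the weight component along the slope is m₁g sin 36.87° = 6 × 9.81 × 0.6000 = 35.316 N and the normal force is N = m₁g cos 36.87° = 47.088 N.
Kinetic friction opposes the block's motion up the incline: f = μN = 0.09 × 47.088 = 4.238 N acting down the slope.
Newton's second law for the block (up-slope positive): T − 35.316 − 4.238 = 6 a. For the hanging mass (downward positive): 4.9 × 9.81 − T = 4.9 a.
Adding the two equations eliminates T: 8.515 = 10.9 a, so a = 0.7812 m/s².

0.78 m/s²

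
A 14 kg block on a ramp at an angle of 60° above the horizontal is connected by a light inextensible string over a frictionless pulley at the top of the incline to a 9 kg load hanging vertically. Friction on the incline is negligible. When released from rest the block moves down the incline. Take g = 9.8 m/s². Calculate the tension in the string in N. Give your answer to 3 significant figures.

For the block on the incline: the weight component along the slope is m₁g sin 60° = 14 × 9.8 × 0.8660 = 118.815 N and the normal force is N = m₁g cos 60° = 68.600 N.
Newton's second law for the block (down-slope positive): 118.815 − T = 14 a. For the hanging load (upward positive): T − 9 × 9.8 = 9 a.
Adding the two equations eliminates T: 30.615 = 23 a, so a = 1.3311 m/s².
Then from the hanging load's equation, T = 9 × (9.8 + 1.3311) = 100.180 N.

100 N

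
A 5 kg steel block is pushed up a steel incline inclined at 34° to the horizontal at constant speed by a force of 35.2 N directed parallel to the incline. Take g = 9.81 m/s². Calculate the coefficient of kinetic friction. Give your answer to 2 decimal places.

0.19

At constant speed ΣF = 0 along the incline. The applied 35.2 N acts up the slope; the weight component mg sin 34° = 27.428 N and kinetic friction μN both act down the slope.
So 35.2 = 27.428 + μ × 40.664, giving μ = (35.2 − 27.428) / 40.664 = 0.1911.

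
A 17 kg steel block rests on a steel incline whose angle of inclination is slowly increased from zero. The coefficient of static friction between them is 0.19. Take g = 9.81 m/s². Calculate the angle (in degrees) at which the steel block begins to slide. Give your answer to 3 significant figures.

10.8°

At the threshold of sliding, static friction is at its maximum μ_s N and exactly balances the weight component along the incline: mg sin θ = μ_s mg cos θ.
Hence tan θ = μ_s = 0.19, so θ = arctan(0.19) = 10.7580°.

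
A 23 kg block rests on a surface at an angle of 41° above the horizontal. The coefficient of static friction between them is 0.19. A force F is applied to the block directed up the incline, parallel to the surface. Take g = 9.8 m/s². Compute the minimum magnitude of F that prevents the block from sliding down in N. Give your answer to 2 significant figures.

The normal force is N = mg cos 41° = 170.112 N. With F at its minimum the block is on the verge of sliding down, so static friction is at its maximum μ_s N = 0.19 × 170.112 = 32.321 N and acts up the slope.
Equilibrium along the incline: F + μ_s N = mg sin 41°, so F = 147.876 − 32.321 = 115.555 N.

120 N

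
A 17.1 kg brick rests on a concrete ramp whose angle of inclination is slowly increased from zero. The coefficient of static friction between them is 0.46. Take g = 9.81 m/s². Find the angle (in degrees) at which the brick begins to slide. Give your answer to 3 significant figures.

At the threshold of sliding, static friction is at its maximum μ_s N and exactly balances the weight component along the incline: mg sin θ = μ_s mg cos θ.
Hence tan θ = μ_s = 0.46, so θ = arctan(0.46) = 24.7024°.

24.7°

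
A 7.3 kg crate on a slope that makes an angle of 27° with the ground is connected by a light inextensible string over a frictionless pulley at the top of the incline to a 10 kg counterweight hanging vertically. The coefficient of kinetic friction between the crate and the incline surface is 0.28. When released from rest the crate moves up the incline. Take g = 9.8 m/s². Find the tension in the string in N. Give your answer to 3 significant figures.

70.4 N

For the crate on the incline: the weight component along the slope is m₁g sin 27° = 7.3 × 9.8 × 0.4540 = 32.479 N and the normal force is N = m₁g cos 27° = 63.743 N.
Kinetic friction opposes the crate's motion up the incline: f = μN = 0.28 × 63.743 = 17.848 N acting down the slope.
Newton's second law for the crate (up-slope positive): T − 32.479 − 17.848 = 7.3 a. For the hanging counterweight (downward positive): 10 × 9.8 − T = 10 a.
Adding the two equations eliminates T: 47.673 = 17.3 a, so a = 2.7557 m/s².
Then from the hanging counterweight's equation, T = 10 × (9.8 − 2.7557) = 70.443 N.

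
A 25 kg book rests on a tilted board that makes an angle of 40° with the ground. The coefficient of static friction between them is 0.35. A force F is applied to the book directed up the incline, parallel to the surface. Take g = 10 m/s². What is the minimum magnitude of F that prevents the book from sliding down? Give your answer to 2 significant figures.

The normal force is N = mg cos 40° = 191.511 N. With F at its minimum the book is on the verge of sliding down, so static friction is at its maximum μ_s N = 0.35 × 191.511 = 67.029 N and acts up the slope.
Equilibrium along the incline: F + μ_s N = mg sin 40°, so F = 160.697 − 67.029 = 93.668 N.

94 N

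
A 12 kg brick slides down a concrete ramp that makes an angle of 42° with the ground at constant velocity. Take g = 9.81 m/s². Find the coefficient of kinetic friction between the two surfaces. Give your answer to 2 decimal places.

At constant velocity the net force along the incline is zero: mg sin 42° = μ mg cos 42°.
So μ = tan 42° = 0.6691 / 0.7431 = 0.9004.

0.90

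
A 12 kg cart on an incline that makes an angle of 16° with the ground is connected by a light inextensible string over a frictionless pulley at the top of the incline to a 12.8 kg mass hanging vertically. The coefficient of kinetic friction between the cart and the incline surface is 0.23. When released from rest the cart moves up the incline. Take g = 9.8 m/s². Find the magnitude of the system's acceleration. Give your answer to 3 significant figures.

For the cart on the incline: the weight component along the slope is m₁g sin 16° = 12 × 9.8 × 0.2756 = 32.411 N and the normal force is N = m₁g cos 16° = 113.044 N.
Kinetic friction opposes the cart's motion up the incline: f = μN = 0.23 × 113.044 = 26.000 N acting down the slope.
Newton's second law for the cart (up-slope positive): T − 32.411 − 26.000 = 12 a. For the hanging mass (downward positive): 12.8 × 9.8 − T = 12.8 a.
Adding the two equations eliminates T: 67.029 = 24.8 a, so a = 2.7028 m/s².

2.70 m/s²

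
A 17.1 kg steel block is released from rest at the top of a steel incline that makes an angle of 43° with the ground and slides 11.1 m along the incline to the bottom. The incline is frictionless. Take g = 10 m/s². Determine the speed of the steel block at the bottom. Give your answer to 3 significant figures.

The weight component along the incline is mg sin 43° = 116.622 N and the normal force is N = mg cos 43° = 125.061 N.
With no friction, a = g sin 43° = 6.8200 m/s².
Starting from rest over a distance of 11.1 m, v² = 2aL = 2 × 6.8200 × 11.1 = 151.4040, so v = 12.3046 m/s.

12.3 m/s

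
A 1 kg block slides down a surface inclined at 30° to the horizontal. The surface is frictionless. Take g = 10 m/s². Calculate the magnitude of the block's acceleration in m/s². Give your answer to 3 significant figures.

Resolving the weight along the incline: the component pulling the block down the slope is mg sin 30° = 1 × 10 × 0.5000 = 5.000 N, and the normal force is N = mg cos 30° = 1 × 10 × 0.8660 = 8.660 N.
With no friction the net force along the incline is 5.000 N, so a = g sin 30° = 5.000 / 1 = 5.0000 m/s².

5.00 m/s²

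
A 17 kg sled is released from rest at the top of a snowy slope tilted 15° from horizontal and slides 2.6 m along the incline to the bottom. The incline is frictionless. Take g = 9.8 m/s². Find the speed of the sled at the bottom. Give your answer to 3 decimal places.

The weight component along the incline is mg sin 15° = 43.119 N and the normal force is N = mg cos 15° = 160.923 N.
With no friction, a = g sin 15° = 2.5364 m/s².
Starting from rest over a distance of 2.6 m, v² = 2aL = 2 × 2.5364 × 2.6 = 13.1893, so v = 3.6317 m/s.

3.632 m/s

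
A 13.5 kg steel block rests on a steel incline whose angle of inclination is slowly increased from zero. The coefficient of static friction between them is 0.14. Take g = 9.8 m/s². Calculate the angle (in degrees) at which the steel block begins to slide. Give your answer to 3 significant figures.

7.97°

At the threshold of sliding, static friction is at its maximum μ_s N and exactly balances the weight component along the incline: mg sin θ = μ_s mg cos θ.
Hence tan θ = μ_s = 0.14, so θ = arctan(0.14) = 7.9696°.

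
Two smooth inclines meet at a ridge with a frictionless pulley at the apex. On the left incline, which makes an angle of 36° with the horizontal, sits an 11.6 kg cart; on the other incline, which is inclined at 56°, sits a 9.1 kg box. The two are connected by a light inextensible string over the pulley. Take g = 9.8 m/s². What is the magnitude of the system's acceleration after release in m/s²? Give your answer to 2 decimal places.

0.34 m/s²

Resolve each weight along its own incline: the 11.6 kg mass has component 11.6 × 9.8 × sin 36° = 66.819 N down its slope, and the 9.1 kg mass has 9.1 × 9.8 × sin 56° = 73.934 N down its slope.
The 9.1 kg side's 73.934 N exceeds the other side's 66.819 N, so that mass slides down and the 11.6 kg mass slides up. Taking that direction as positive, Newton's second law for the whole system gives 73.934 − 66.819 = (11.6 + 9.1) a, so a = 7.115 / 20.7 = 0.3437 m/s².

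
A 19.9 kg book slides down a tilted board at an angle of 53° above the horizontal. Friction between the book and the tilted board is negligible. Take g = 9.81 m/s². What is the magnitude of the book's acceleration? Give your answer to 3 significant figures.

Resolving the weight along the incline: the component pulling the book down the slope is mg sin 53° = 19.9 × 9.81 × 0.7986 = 155.902 N, and the normal force is N = mg cos 53° = 19.9 × 9.81 × 0.6018 = 117.483 N.
With no friction the net force along the incline is 155.902 N, so a = g sin 53° = 155.902 / 19.9 = 7.8343 m/s².

7.83 m/s²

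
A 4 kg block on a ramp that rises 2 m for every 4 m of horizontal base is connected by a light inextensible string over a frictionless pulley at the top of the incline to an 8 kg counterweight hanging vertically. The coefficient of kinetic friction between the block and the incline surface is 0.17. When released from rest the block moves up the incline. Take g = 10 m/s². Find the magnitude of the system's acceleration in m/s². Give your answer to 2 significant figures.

For the block on the incline: the weight component along the slope is m₁g sin 26.57° = 4 × 10 × 0.4472 = 17.888 N and the normal force is N = m₁g cos 26.57° = 35.777 N.
Kinetic friction opposes the block's motion up the incline: f = μN = 0.17 × 35.777 = 6.082 N acting down the slope.
Newton's second law for the block (up-slope positive): T − 17.888 − 6.082 = 4 a. For the hanging counterweight (downward positive): 8 × 10 − T = 8 a.
Adding the two equations eliminates T: 56.030 = 12 a, so a = 4.6692 m/s².

4.7 m/s²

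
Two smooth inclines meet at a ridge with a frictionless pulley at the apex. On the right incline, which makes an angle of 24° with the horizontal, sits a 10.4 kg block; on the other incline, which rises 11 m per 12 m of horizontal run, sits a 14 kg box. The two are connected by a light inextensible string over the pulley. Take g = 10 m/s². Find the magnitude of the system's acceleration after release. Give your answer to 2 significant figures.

Resolve each weight along its own incline: the 10.4 kg mass has component 10.4 × 10 × sin 24° = 42.301 N down its slope, and the 14 kg mass has 14 × 10 × sin 42.51° = 94.601 N down its slope.
The 14 kg side's 94.601 N exceeds the other side's 42.301 N, so that mass slides down and the 10.4 kg mass slides up. Taking that direction as positive, Newton's second law for the whole system gives 94.601 − 42.301 = (10.4 + 14) a, so a = 52.300 / 24.4 = 2.1434 m/s².

2.1 m/s²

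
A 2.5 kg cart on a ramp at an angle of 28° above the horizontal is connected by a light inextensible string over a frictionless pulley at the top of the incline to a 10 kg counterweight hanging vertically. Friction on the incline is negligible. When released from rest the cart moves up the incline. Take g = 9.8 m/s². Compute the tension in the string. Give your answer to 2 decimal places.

28.80 N

For the cart on the incline: the weight component along the slope is m₁g sin 28° = 2.5 × 9.8 × 0.4695 = 11.503 N and the normal force is N = m₁g cos 28° = 21.632 N.
Newton's second law for the cart (up-slope positive): T − 11.503 = 2.5 a. For the hanging counterweight (downward positive): 10 × 9.8 − T = 10 a.
Adding the two equations eliminates T: 86.497 = 12.5 a, so a = 6.9198 m/s².
Then from the hanging counterweight's equation, T = 10 × (9.8 − 6.9198) = 28.802 N.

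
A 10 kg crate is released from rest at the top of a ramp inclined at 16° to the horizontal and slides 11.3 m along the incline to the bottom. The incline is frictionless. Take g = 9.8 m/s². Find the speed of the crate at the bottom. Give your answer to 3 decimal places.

The weight component along the incline is mg sin 16° = 27.012 N and the normal force is N = mg cos 16° = 94.204 N.
With no friction, a = g sin 16° = 2.7012 m/s².
Starting from rest over a distance of 11.3 m, v² = 2aL = 2 × 2.7012 × 11.3 = 61.0471, so v = 7.8133 m/s.

7.813 m/s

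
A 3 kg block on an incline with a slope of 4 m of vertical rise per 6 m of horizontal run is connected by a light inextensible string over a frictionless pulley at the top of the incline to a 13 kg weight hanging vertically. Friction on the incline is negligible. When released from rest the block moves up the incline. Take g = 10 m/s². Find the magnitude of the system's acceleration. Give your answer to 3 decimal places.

7.085 m/s²

For the block on the incline: the weight component along the slope is m₁g sin 33.69° = 3 × 10 × 0.5547 = 16.641 N and the normal force is N = m₁g cos 33.69° = 24.962 N.
Newton's second law for the block (up-slope positive): T − 16.641 = 3 a. For the hanging weight (downward positive): 13 × 10 − T = 13 a.
Adding the two equations eliminates T: 113.359 = 16 a, so a = 7.0849 m/s².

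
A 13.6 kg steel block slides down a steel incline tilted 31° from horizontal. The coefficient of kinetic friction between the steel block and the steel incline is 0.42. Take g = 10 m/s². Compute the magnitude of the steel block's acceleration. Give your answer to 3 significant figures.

1.55 m/s²

Resolving the weight along the incline: the component pulling the steel block down the slope is mg sin 31° = 13.6 × 10 × 0.5150 = 70.040 N, and the normal force is N = mg cos 31° = 13.6 × 10 × 0.8572 = 116.579 N.
Kinetic friction acts up the slope with magnitude f = μN = 0.42 × 116.579 = 48.963 N.
Net force along the incline is 70.040 − 48.963 = 21.077 N, so a = 21.077 / 13.6 = 1.5498 m/s².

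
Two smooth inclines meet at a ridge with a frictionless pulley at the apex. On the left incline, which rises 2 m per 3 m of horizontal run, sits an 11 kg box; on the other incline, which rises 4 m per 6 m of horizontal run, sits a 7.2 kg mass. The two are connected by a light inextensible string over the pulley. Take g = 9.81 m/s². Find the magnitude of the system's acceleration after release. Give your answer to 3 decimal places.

1.136 m/s²

Resolve each weight along its own incline: the 11 kg mass has component 11 × 9.81 × sin 33.69° = 59.858 N down its slope, and the 7.2 kg mass has 7.2 × 9.81 × sin 33.69° = 39.180 N down its slope.
The 11 kg side's 59.858 N exceeds the other side's 39.180 N, so that mass slides down and the 7.2 kg mass slides up. Taking that direction as positive, Newton's second law for the whole system gives 59.858 − 39.180 = (11 + 7.2) a, so a = 20.678 / 18.2 = 1.1362 m/s².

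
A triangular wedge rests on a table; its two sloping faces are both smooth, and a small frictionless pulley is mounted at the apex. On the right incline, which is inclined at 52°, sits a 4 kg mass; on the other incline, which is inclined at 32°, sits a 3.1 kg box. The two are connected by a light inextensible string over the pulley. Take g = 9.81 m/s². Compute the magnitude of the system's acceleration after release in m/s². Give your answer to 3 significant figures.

2.09 m/s²

Resolve each weight along its own incline: the 4 kg mass has component 4 × 9.81 × sin 52° = 30.922 N down its slope, and the 3.1 kg mass has 3.1 × 9.81 × sin 32° = 16.115 N down its slope.
The 4 kg side's 30.922 N exceeds the other side's 16.115 N, so that mass slides down and the 3.1 kg mass slides up. Taking that direction as positive, Newton's second law for the whole system gives 30.922 − 16.115 = (4 + 3.1) a, so a = 14.807 / 7.1 = 2.0855 m/s².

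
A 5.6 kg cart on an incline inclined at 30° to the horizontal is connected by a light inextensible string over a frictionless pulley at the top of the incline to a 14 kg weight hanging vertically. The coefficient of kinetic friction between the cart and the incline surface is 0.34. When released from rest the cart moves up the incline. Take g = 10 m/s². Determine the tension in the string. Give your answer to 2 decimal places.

71.78 N

For the cart on the incline: the weight component along the slope is m₁g sin 30° = 5.6 × 10 × 0.5000 = 28.000 N and the normal force is N = m₁g cos 30° = 48.497 N.
Kinetic friction opposes the cart's motion up the incline: f = μN = 0.34 × 48.497 = 16.489 N acting down the slope.
Newton's second law for the cart (up-slope positive): T − 28.000 − 16.489 = 5.6 a. For the hanging weight (downward positive): 14 × 10 − T = 14 a.
Adding the two equations eliminates T: 95.511 = 19.6 a, so a = 4.8730 m/s².
Then from the hanging weight's equation, T = 14 × (10 − 4.8730) = 71.778 N.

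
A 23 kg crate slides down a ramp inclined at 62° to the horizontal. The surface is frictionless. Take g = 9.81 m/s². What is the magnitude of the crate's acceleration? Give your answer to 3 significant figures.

8.66 m/s²

Resolving the weight along the incline: the component pulling the crate down the slope is mg sin 62° = 23 × 9.81 × 0.8829 = 199.209 N, and the normal force is N = mg cos 62° = 23 × 9.81 × 0.4695 = 105.933 N.
With no friction the net force along the incline is 199.209 N, so a = g sin 62° = 199.209 / 23 = 8.6613 m/s².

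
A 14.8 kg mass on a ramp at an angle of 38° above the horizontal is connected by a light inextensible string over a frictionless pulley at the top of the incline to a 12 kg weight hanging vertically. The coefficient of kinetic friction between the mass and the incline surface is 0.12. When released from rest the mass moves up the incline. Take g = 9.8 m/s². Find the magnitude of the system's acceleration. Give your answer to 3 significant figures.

For the mass on the incline: the weight component along the slope is m₁g sin 38° = 14.8 × 9.8 × 0.6157 = 89.301 N and the normal force is N = m₁g cos 38° = 114.293 N.
Kinetic friction opposes the mass's motion up the incline: f = μN = 0.12 × 114.293 = 13.715 N acting down the slope.
Newton's second law for the mass (up-slope positive): T − 89.301 − 13.715 = 14.8 a. For the hanging weight (downward positive): 12 × 9.8 − T = 12 a.
Adding the two equations eliminates T: 14.584 = 26.8 a, so a = 0.5442 m/s².

0.544 m/s²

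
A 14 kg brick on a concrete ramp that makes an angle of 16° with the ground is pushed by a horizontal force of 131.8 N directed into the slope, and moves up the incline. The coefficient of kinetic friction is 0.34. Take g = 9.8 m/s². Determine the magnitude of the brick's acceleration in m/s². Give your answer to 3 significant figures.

The horizontal push has components F cos 16° = 131.8 × 0.9613 = 126.699 N up the incline and F sin 16° = 131.8 × 0.2756 = 36.324 N pressing into the surface.
The normal force is therefore N = mg cos 16° + F sin 16° = 131.890 + 36.324 = 168.214 N, and kinetic friction down the slope is μN = 0.34 × 168.214 = 57.193 N.
Along the incline: F cos 16° − mg sin 16° − μN = ma, so 126.699 − 37.812 − 57.193 = 14 a, giving a = 2.2639 m/s².

2.26 m/s²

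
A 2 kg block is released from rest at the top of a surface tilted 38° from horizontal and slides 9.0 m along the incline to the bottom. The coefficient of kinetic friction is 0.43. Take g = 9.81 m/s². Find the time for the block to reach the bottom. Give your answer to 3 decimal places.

The weight component along the incline is mg sin 38° = 12.079 N and the normal force is N = mg cos 38° = 15.461 N.
Friction up the slope is f = μN = 0.43 × 15.461 = 6.648 N, so the net downslope force is 12.079 − 6.648 = 5.431 N and a = 5.431 / 2 = 2.7155 m/s².
Starting from rest, L = ½at², so t = √(2L/a) = √(2 × 9.0 / 2.7155) = 2.5746 s.

2.575 s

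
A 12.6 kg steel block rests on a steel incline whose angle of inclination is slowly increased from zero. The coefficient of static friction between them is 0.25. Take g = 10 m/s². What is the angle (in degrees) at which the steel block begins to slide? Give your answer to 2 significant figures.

At the threshold of sliding, static friction is at its maximum μ_s N and exactly balances the weight component along the incline: mg sin θ = μ_s mg cos θ.
Hence tan θ = μ_s = 0.25, so θ = arctan(0.25) = 14.0362°.

14°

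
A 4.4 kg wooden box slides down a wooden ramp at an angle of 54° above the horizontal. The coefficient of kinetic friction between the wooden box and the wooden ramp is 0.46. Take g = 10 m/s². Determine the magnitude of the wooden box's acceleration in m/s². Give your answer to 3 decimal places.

Resolving the weight along the incline: the component pulling the wooden box down the slope is mg sin 54° = 4.4 × 10 × 0.8090 = 35.596 N, and the normal force is N = mg cos 54° = 4.4 × 10 × 0.5878 = 25.863 N.
Kinetic friction acts up the slope with magnitude f = μN = 0.46 × 25.863 = 11.897 N.
Net force along the incline is 35.596 − 11.897 = 23.699 N, so a = 23.699 / 4.4 = 5.3861 m/s².

5.386 m/s²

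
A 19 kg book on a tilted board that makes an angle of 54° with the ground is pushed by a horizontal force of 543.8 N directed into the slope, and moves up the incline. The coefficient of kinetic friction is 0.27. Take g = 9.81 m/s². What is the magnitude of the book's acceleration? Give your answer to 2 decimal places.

1.08 m/s²

The horizontal push has components F cos 54° = 543.8 × 0.5878 = 319.646 N up the incline and F sin 54° = 543.8 × 0.8090 = 439.934 N pressing into the surface.
The normal force is therefore N = mg cos 54° + F sin 54° = 109.560 + 439.934 = 549.494 N, and kinetic friction down the slope is μN = 0.27 × 549.494 = 148.363 N.
Along the incline: F cos 54° − mg sin 54° − μN = ma, so 319.646 − 150.790 − 148.363 = 19 a, giving a = 1.0786 m/s².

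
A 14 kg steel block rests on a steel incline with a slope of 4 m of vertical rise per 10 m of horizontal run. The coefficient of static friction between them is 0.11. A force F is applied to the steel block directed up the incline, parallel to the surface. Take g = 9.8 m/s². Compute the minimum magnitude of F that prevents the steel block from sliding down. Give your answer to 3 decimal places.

The normal force is N = mg cos 21.80° = 127.387 N. With F at its minimum the steel block is on the verge of sliding down, so static friction is at its maximum μ_s N = 0.11 × 127.387 = 14.013 N and acts up the slope.
Equilibrium along the incline: F + μ_s N = mg sin 21.80°, so F = 50.955 − 14.013 = 36.942 N.

36.942 N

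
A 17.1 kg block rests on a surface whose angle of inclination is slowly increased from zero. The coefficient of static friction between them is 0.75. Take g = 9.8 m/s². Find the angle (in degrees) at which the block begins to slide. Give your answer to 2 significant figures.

37°

At the threshold of sliding, static friction is at its maximum μ_s N and exactly balances the weight component along the incline: mg sin θ = μ_s mg cos θ.
Hence tan θ = μ_s = 0.75, so θ = arctan(0.75) = 36.8699°.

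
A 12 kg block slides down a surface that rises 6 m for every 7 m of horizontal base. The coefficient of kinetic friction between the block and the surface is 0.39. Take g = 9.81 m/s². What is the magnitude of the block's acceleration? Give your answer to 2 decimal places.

Resolving the weight along the incline: the component pulling the block down the slope is mg sin 40.60° = 12 × 9.81 × 0.6508 = 76.612 N, and the normal force is N = mg cos 40.60° = 12 × 9.81 × 0.7593 = 89.385 N.
Kinetic friction acts up the slope with magnitude f = μN = 0.39 × 89.385 = 34.860 N.
Net force along the incline is 76.612 − 34.860 = 41.752 N, so a = 41.752 / 12 = 3.4793 m/s².

3.48 m/s²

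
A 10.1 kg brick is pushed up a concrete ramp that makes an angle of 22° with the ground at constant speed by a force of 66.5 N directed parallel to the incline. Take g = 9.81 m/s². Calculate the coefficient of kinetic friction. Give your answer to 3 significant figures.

At constant speed ΣF = 0 along the incline. The applied 66.5 N acts up the slope; the weight component mg sin 22° = 37.116 N and kinetic friction μN both act down the slope.
So 66.5 = 37.116 + μ × 91.866, giving μ = (66.5 − 37.116) / 91.866 = 0.3199.

0.320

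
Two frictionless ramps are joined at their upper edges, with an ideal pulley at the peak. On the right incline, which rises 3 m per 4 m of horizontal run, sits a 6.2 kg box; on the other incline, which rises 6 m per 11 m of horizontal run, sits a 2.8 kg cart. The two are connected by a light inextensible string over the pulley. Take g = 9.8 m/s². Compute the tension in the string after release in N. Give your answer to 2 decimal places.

Resolve each weight along its own incline: the 6.2 kg mass has component 6.2 × 9.8 × sin 36.87° = 36.456 N down its slope, and the 2.8 kg mass has 2.8 × 9.8 × sin 28.61° = 13.140 N down its slope.
The 6.2 kg side's 36.456 N exceeds the other side's 13.140 N, so that mass slides down and the 2.8 kg mass slides up. Taking that direction as positive, Newton's second law for the whole system gives 36.456 − 13.140 = (6.2 + 2.8) a, so a = 23.316 / 9 = 2.5907 m/s².
For the 2.8 kg mass (up-slope positive): T − 13.140 = 2.8 × 2.5907, so T = 20.394 N.

20.39 N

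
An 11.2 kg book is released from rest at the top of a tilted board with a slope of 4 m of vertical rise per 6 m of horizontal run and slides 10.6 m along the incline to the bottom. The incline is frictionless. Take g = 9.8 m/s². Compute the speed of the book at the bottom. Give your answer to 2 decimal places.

The weight component along the incline is mg sin 33.69° = 60.884 N and the normal force is N = mg cos 33.69° = 91.326 N.
With no friction, a = g sin 33.69° = 5.4361 m/s².
Starting from rest over a distance of 10.6 m, v² = 2aL = 2 × 5.4361 × 10.6 = 115.2453, so v = 10.7352 m/s.

10.74 m/s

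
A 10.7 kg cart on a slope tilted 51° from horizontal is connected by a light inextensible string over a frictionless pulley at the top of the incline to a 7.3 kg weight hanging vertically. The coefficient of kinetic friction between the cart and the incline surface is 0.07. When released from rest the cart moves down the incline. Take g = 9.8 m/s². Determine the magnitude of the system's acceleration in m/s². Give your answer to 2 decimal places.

0.30 m/s²

For the cart on the incline: the weight component along the slope is m₁g sin 51° = 10.7 × 9.8 × 0.7771 = 81.487 N and the normal force is N = m₁g cos 51° = 65.991 N.
Kinetic friction opposes the cart's motion down the incline: f = μN = 0.07 × 65.991 = 4.619 N acting up the slope.
Newton's second law for the cart (down-slope positive): 81.487 − 4.619 − T = 10.7 a. For the hanging weight (upward positive): T − 7.3 × 9.8 = 7.3 a.
Adding the two equations eliminates T: 5.328 = 18 a, so a = 0.2960 m/s².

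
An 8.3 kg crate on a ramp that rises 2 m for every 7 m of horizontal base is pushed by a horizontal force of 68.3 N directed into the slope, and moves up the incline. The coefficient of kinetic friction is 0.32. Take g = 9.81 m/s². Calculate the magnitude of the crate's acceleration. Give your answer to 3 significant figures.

1.48 m/s²

The horizontal push has components F cos 15.95° = 68.3 × 0.9615 = 65.670 N up the incline and F sin 15.95° = 68.3 × 0.2747 = 18.762 N pressing into the surface.
The normal force is therefore N = mg cos 15.95° + F sin 15.95° = 78.288 + 18.762 = 97.050 N, and kinetic friction down the slope is μN = 0.32 × 97.050 = 31.056 N.
Along the incline: F cos 15.95° − mg sin 15.95° − μN = ma, so 65.670 − 22.367 − 31.056 = 8.3 a, giving a = 1.4755 m/s².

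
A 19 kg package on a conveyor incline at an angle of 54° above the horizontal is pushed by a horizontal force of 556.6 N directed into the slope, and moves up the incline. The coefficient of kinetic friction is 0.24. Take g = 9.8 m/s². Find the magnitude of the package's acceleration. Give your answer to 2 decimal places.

2.22 m/s²

The horizontal push has components F cos 54° = 556.6 × 0.5878 = 327.169 N up the incline and F sin 54° = 556.6 × 0.8090 = 450.289 N pressing into the surface.
The normal force is therefore N = mg cos 54° + F sin 54° = 109.448 + 450.289 = 559.737 N, and kinetic friction down the slope is μN = 0.24 × 559.737 = 134.337 N.
Along the incline: F cos 54° − mg sin 54° − μN = ma, so 327.169 − 150.636 − 134.337 = 19 a, giving a = 2.2208 m/s².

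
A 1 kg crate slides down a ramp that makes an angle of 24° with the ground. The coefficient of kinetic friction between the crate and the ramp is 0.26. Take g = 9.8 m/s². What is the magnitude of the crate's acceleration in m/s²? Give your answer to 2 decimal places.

1.66 m/s²

Resolving the weight along the incline: the component pulling the crate down the slope is mg sin 24° = 1 × 9.8 × 0.4067 = 3.986 N, and the normal force is N = mg cos 24° = 1 × 9.8 × 0.9135 = 8.952 N.
Kinetic friction acts up the slope with magnitude f = μN = 0.26 × 8.952 = 2.328 N.
Net force along the incline is 3.986 − 2.328 = 1.658 N, so a = 1.658 / 1 = 1.6580 m/s².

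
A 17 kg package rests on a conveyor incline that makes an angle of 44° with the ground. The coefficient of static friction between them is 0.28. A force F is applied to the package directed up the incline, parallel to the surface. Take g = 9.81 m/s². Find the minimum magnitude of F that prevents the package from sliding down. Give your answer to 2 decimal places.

82.26 N

The normal force is N = mg cos 44° = 119.964 N. With F at its minimum the package is on the verge of sliding down, so static friction is at its maximum μ_s N = 0.28 × 119.964 = 33.590 N and acts up the slope.
Equilibrium along the incline: F + μ_s N = mg sin 44°, so F = 115.848 − 33.590 = 82.258 N.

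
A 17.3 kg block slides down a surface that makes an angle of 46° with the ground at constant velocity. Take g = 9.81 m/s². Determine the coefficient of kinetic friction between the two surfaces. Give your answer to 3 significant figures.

At constant velocity the net force along the incline is zero: mg sin 46° = μ mg cos 46°.
So μ = tan 46° = 0.7193 / 0.6947 = 1.0354.

1.04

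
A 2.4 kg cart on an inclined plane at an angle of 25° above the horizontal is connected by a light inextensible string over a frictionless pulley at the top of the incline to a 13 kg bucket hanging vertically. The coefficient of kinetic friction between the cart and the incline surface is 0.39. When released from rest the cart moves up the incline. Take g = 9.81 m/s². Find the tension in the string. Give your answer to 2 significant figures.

35 N

For the cart on the incline: the weight component along the slope is m₁g sin 25° = 2.4 × 9.81 × 0.4226 = 9.950 N and the normal force is N = m₁g cos 25° = 21.338 N.
Kinetic friction opposes the cart's motion up the incline: f = μN = 0.39 × 21.338 = 8.322 N acting down the slope.
Newton's second law for the cart (up-slope positive): T − 9.950 − 8.322 = 2.4 a. For the hanging bucket (downward positive): 13 × 9.81 − T = 13 a.
Adding the two equations eliminates T: 109.258 = 15.4 a, so a = 7.0947 m/s².
Then from the hanging bucket's equation, T = 13 × (9.81 − 7.0947) = 35.299 N.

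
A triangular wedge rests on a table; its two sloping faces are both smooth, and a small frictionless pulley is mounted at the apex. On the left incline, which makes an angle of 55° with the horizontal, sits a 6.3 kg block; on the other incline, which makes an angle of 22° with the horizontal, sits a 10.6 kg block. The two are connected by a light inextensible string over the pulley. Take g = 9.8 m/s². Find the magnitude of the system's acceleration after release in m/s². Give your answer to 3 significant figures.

0.690 m/s²

Resolve each weight along its own incline: the 6.3 kg mass has component 6.3 × 9.8 × sin 55° = 50.574 N down its slope, and the 10.6 kg mass has 10.6 × 9.8 × sin 22° = 38.914 N down its slope.
The 6.3 kg side's 50.574 N exceeds the other side's 38.914 N, so that mass slides down and the 10.6 kg mass slides up. Taking that direction as positive, Newton's second law for the whole system gives 50.574 − 38.914 = (6.3 + 10.6) a, so a = 11.660 / 16.9 = 0.6899 m/s².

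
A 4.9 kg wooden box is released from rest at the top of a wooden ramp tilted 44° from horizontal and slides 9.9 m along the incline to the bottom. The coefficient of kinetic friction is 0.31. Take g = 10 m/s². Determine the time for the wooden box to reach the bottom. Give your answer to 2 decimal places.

2.05 s

The weight component along the incline is mg sin 44° = 34.038 N and the normal force is N = mg cos 44° = 35.248 N.
Friction up the slope is f = μN = 0.31 × 35.248 = 10.927 N, so the net downslope force is 34.038 − 10.927 = 23.111 N and a = 23.111 / 4.9 = 4.7165 m/s².
Starting from rest, L = ½at², so t = √(2L/a) = √(2 × 9.9 / 4.7165) = 2.0489 s.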